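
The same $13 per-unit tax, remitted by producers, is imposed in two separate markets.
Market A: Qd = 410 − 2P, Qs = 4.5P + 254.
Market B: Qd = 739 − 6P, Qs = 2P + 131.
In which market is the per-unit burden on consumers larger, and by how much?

Market A: pre-tax P* = $24, Q* = 362; post-tax Q = 344; per-unit burden on consumers = $9.
Market B: pre-tax P* = $76, Q* = 283; post-tax Q = 263.5; per-unit burden on consumers = $3.25.
Difference: $9 vs $3.25 → market A is larger by $5.75.

Market A, by $5.75.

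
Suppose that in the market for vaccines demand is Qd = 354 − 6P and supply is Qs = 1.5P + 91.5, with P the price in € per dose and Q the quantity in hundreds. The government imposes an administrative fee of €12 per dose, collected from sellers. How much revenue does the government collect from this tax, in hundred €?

Tax revenue = €1555.2 hundred.

Before the tax: set 354 − 6P = 1.5P + 91.5 → P* = €35, Q* = 144.
With the tax collected from sellers, supply shifts: Qs = 1.5(P − 12) + 91.5.
Solving gives Q = 129.6 with consumers paying €37.4 and sellers receiving €25.4 (the €12 wedge).
Revenue = t · Q = 12 · 129.6 = €1555.2.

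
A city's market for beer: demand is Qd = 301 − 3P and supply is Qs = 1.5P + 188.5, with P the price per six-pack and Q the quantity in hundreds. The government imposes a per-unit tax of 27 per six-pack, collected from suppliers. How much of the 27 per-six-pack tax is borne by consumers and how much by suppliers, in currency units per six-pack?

Before the tax: set 301 − 3P = 1.5P + 188.5 → P* = 25, Q* = 226.
With the tax collected from suppliers, supply shifts: Qs = 1.5(P − 27) + 188.5.
Solving gives Q = 199 with consumers paying 34 and suppliers receiving 7 (the 27 wedge).
Burden on consumers: 9; on suppliers: 18. (They sum to 27.)
The less price-elastic side of the market bears the larger share of a per-unit tax.

Consumers bear 9 per six-pack; suppliers bear 18 per six-pack.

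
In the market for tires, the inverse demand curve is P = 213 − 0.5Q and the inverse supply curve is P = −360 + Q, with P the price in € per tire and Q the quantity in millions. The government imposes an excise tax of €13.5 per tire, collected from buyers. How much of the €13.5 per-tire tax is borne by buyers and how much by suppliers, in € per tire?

Rewrite in direct form: Qd = 426 − 2P and Qs = P + 360.
Without the tax, 426 − 2P = P + 360 gives 3P = 66, so P* = €22 and Q* = 382.
With the tax collected from buyers, demand (in seller-price terms) shifts: Qd = 426 − 2(P + 13.5).
New equilibrium: buyers pay €26.5, suppliers receive €13, Q = 373. (Wedge: Pb − Ps = 13.5.)
Burden on buyers: €4.5; on suppliers: €9. (They sum to €13.5.)
The less price-elastic side of the market bears the larger share of a per-unit tax.

Buyers bear €4.5 per tire; suppliers bear €9 per tire.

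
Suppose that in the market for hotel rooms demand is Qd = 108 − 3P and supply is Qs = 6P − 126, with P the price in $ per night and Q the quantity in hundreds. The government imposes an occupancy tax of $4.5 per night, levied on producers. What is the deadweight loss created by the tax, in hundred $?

Deadweight loss = $20.25 hundred.

Before the tax: set 108 − 3P = 6P − 126 → P* = $26, Q* = 30.
With the tax collected from producers, supply shifts: Qs = 6(P − 4.5) − 126.
New equilibrium: consumers pay $29, producers receive $24.5, Q = 21. (Wedge: Pb − Ps = 4.5.)
Quantity falls by |ΔQ| = |30 − 21| = 9.
DWL = ½ · t · |ΔQ| = ½ · 4.5 · 9 = $20.25.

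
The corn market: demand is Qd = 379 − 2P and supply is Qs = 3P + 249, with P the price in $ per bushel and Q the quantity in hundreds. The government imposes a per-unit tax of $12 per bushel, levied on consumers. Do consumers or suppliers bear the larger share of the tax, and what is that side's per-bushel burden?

Consumers bear the larger share: $7.2 per bushel.

Before the tax: set 379 − 2P = 3P + 249 → P* = $26, Q* = 327.
With the tax collected from consumers, demand (in seller-price terms) shifts: Qd = 379 − 2(P + 12).
New equilibrium: consumers pay $33.2, suppliers receive $21.2, Q = 312.6. (Wedge: Pb − Ps = 12.)
Per-bushel burden: consumers $7.2, suppliers $4.8.
Consumers take the larger share because demand is less price-elastic here (demand slope 2 vs supply slope 3).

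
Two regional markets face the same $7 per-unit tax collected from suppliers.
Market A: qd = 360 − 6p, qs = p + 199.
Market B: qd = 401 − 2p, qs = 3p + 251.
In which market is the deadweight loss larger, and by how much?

Market B, by $8.4.

Market A: pre-tax p* = $23, q* = 222; post-tax q = 216; deadweight loss = $21.
Market B: pre-tax p* = $30, q* = 341; post-tax q = 332.6; deadweight loss = $29.4.
Difference: $21 vs $29.4 → market B is larger by $8.4.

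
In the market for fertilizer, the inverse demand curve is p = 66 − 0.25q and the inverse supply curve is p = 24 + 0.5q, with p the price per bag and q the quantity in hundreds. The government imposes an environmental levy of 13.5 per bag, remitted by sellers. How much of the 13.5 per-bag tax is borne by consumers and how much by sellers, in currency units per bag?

Consumers bear 4.5 per bag; sellers bear 9 per bag.

Inverting to q(p) form: qd = 264 − 4p; qs = 2p − 48.
Without the tax, 264 − 4p = 2p − 48 gives 6p = 312, so p* = 52 and q* = 56.
With the tax collected from sellers, supply shifts: qs = 2(p − 13.5) − 48.
Solving gives q = 38 with consumers paying 56.5 and sellers receiving 43 (the 13.5 wedge).
Burden on consumers: 4.5; on sellers: 9. (They sum to 13.5.)
The less price-elastic side of the market bears the larger share of a per-unit tax.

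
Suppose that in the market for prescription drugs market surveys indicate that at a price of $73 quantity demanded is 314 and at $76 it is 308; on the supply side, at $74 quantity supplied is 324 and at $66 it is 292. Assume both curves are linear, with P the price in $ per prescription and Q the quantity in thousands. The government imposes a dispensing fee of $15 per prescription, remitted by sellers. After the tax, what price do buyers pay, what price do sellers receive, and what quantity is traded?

Demand slope: (308 − 314)/(76 − 73) = -2, so Qd = 460 − 2P.
Supply slope: (292 − 324)/(66 − 74) = 4, so Qs = 4P + 28.
Without the tax, 460 − 2P = 4P + 28 gives 6P = 432, so P* = $72 and Q* = 316.
With the tax collected from sellers, supply shifts: Qs = 4(P − 15) + 28.
New equilibrium: buyers pay $82, sellers receive $67, Q = 296. (Wedge: Pb − Ps = 15.)
The less price-elastic side of the market bears the larger share of a per-unit tax.

Buyers pay $82; sellers receive $67; quantity = 296.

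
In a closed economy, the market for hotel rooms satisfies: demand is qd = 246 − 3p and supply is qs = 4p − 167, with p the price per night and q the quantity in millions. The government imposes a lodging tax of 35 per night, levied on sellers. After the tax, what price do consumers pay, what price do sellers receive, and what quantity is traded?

Without the tax, 246 − 3p = 4p − 167 gives 7p = 413, so p* = 59 and q* = 69.
With the tax collected from sellers, supply shifts: qs = 4(p − 35) − 167.
New equilibrium: consumers pay 79, sellers receive 44, q = 9. (Wedge: pb − ps = 35.)
The less price-elastic side of the market bears the larger share of a per-unit tax.

Consumers pay 79; sellers receive 44; quantity = 9.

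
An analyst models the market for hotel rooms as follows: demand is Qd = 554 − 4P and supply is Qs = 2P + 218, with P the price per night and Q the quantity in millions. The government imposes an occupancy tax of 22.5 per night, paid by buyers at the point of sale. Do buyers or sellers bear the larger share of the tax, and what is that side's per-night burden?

Without the tax, 554 − 4P = 2P + 218 gives 6P = 336, so P* = 56 and Q* = 330.
With the tax collected from buyers, demand (in seller-price terms) shifts: Qd = 554 − 4(P + 22.5).
Solving gives Q = 300 with buyers paying 63.5 and sellers receiving 41 (the 22.5 wedge).
Per-night burden: buyers 7.5, sellers 15.
Sellers take the larger share because supply is less price-elastic here (demand slope 4 vs supply slope 2).

Sellers bear the larger share: 15 per night.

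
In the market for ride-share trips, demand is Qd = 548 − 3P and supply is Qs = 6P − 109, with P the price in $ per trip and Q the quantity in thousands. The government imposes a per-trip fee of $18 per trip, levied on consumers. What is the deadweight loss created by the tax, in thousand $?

Without the tax, 548 − 3P = 6P − 109 gives 9P = 657, so P* = $73 and Q* = 329.
With the tax collected from consumers, demand (in seller-price terms) shifts: Qd = 548 − 3(P + 18).
Solving gives Q = 293 with consumers paying $85 and suppliers receiving $67 (the $18 wedge).
Quantity falls by |ΔQ| = |329 − 293| = 36.
DWL = ½ · t · |ΔQ| = ½ · 18 · 36 = $324.

Deadweight loss = $324 thousand.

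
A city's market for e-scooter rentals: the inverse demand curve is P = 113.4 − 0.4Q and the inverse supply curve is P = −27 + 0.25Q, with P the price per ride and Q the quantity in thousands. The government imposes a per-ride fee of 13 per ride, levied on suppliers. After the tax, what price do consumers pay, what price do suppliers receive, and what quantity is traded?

Consumers pay 35; suppliers receive 22; quantity = 196.

Inverting to Q(P) form: Qd = 283.5 − 2.5P; Qs = 4P + 108.
Without the tax, 283.5 − 2.5P = 4P + 108 gives 6.5P = 175.5, so P* = 27 and Q* = 216.
With the tax collected from suppliers, supply shifts: Qs = 4(P − 13) + 108.
New equilibrium: consumers pay 35, suppliers receive 22, Q = 196. (Wedge: Pb − Ps = 13.)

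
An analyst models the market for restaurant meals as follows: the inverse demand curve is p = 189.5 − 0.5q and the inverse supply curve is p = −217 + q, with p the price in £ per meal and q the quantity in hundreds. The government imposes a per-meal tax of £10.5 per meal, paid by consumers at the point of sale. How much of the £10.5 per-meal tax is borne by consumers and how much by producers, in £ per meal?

Consumers bear £3.5 per meal; producers bear £7 per meal.

Rewrite in direct form: qd = 379 − 2p and qs = p + 217.
Without the tax, 379 − 2p = p + 217 gives 3p = 162, so p* = £54 and q* = 271.
With the tax collected from consumers, demand (in seller-price terms) shifts: qd = 379 − 2(p + 10.5).
New equilibrium: consumers pay £57.5, producers receive £47, q = 264. (Wedge: pb − ps = 10.5.)
Burden on consumers: £3.5; on producers: £7. (They sum to £10.5.)
The less price-elastic side of the market bears the larger share of a per-unit tax.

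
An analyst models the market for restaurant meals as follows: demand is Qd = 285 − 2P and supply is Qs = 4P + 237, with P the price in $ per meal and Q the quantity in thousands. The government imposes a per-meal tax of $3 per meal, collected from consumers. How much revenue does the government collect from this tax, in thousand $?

Without the tax, 285 − 2P = 4P + 237 gives 6P = 48, so P* = $8 and Q* = 269.
With the tax collected from consumers, demand (in seller-price terms) shifts: Qd = 285 − 2(P + 3).
New equilibrium: consumers pay $10, suppliers receive $7, Q = 265. (Wedge: Pb − Ps = 3.)
Revenue = t · Q = 3 · 265 = $795.

Tax revenue = $795 thousand.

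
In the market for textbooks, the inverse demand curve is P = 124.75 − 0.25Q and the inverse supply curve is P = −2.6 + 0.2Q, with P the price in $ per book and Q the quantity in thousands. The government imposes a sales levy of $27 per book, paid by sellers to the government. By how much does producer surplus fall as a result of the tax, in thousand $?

Producer surplus falls by $3036 thousand.

Inverting to Q(P) form: Qd = 499 − 4P; Qs = 5P + 13.
Without the tax, 499 − 4P = 5P + 13 gives 9P = 486, so P* = $54 and Q* = 283.
With the tax collected from sellers, supply shifts: Qs = 5(P − 27) + 13.
New equilibrium: buyers pay $69, sellers receive $42, Q = 223. (Wedge: Pb − Ps = 27.)
ΔPS is the trapezoid between Q = 223 and Q = 283 of height $12: ½ · (283 + 223) · 12 = $3036.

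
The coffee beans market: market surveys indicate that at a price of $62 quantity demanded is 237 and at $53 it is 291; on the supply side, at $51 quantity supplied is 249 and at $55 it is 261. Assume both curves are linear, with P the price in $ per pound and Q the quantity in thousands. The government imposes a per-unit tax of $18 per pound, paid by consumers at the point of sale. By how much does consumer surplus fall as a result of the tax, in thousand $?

Consumer surplus falls by $1494 thousand.

Demand slope: (291 − 237)/(53 − 62) = -6, so Qd = 609 − 6P.
Supply slope: (261 − 249)/(55 − 51) = 3, so Qs = 3P + 96.
Before the tax: set 609 − 6P = 3P + 96 → P* = $57, Q* = 267.
With the tax collected from consumers, demand (in seller-price terms) shifts: Qd = 609 − 6(P + 18).
Solving gives Q = 231 with consumers paying $63 and producers receiving $45 (the $18 wedge).
ΔCS is the trapezoid between Q = 231 and Q = 267 of height $6: ½ · (267 + 231) · 6 = $1494.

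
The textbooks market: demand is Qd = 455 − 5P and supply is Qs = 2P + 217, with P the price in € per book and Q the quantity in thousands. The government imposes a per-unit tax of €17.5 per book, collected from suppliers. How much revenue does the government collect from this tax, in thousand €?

Without the tax, 455 − 5P = 2P + 217 gives 7P = 238, so P* = €34 and Q* = 285.
With the tax collected from suppliers, supply shifts: Qs = 2(P − 17.5) + 217.
New equilibrium: buyers pay €39, suppliers receive €21.5, Q = 260. (Wedge: Pb − Ps = 17.5.)
Revenue = t · Q = 17.5 · 260 = €4550.

Tax revenue = €4550 thousand.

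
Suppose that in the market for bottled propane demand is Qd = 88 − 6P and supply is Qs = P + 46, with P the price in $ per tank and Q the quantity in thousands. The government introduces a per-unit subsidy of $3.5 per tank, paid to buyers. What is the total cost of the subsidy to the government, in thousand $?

Government outlay = $192.5 thousand.

Before the subsidy: set 88 − 6P = P + 46 → P* = $6, Q* = 52.
With a per-unit subsidy paid to buyers, each effectively pays P − 3.5, so demand becomes Qd = 88 − 6(P − 3.5).
New equilibrium: buyers pay $5.5, sellers receive $9, Q = 55. (Wedge: Pb − Ps = −3.5.)
Outlay = t · Q = 3.5 · 55 = $192.5.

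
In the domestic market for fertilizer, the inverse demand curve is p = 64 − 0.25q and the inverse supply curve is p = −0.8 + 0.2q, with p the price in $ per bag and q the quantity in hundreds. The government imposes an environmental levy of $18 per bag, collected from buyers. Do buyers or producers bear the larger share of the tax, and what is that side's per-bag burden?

Inverting to q(p) form: qd = 256 − 4p; qs = 5p + 4.
Before the tax: set 256 − 4p = 5p + 4 → p* = $28, q* = 144.
With the tax collected from buyers, demand (in seller-price terms) shifts: qd = 256 − 4(p + 18).
Solving gives q = 104 with buyers paying $38 and producers receiving $20 (the $18 wedge).
Per-bag burden: buyers $10, producers $8.
Buyers take the larger share because demand is less price-elastic here (demand slope 4 vs supply slope 5).
The less price-elastic side of the market bears the larger share of a per-unit tax.

Buyers bear the larger share: $10 per bag.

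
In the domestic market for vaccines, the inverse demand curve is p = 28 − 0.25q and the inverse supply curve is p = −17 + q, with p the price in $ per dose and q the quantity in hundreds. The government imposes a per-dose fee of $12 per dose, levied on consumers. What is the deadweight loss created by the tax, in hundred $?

Deadweight loss = $57.6 hundred.

Rewrite in direct form: qd = 112 − 4p and qs = p + 17.
Before the tax: set 112 − 4p = p + 17 → p* = $19, q* = 36.
With the tax collected from consumers, demand (in seller-price terms) shifts: qd = 112 − 4(p + 12).
Solving gives q = 26.4 with consumers paying $21.4 and producers receiving $9.4 (the $12 wedge).
Quantity falls by |ΔQ| = |36 − 26.4| = 9.6.
DWL = ½ · t · |ΔQ| = ½ · 12 · 9.6 = $57.6.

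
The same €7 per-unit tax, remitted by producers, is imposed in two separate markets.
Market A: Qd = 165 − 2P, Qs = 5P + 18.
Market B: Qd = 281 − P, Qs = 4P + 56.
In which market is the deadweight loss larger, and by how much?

Market A: pre-tax P* = €21, Q* = 123; post-tax Q = 113; deadweight loss = €35.
Market B: pre-tax P* = €45, Q* = 236; post-tax Q = 230.4; deadweight loss = €19.6.
Difference: €35 vs €19.6 → market A is larger by €15.4.

Market A, by €15.4.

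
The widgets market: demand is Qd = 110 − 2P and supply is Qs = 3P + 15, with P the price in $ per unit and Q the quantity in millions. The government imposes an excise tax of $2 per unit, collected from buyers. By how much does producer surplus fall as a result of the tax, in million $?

Producer surplus falls by $56.64 million.

Before the tax: set 110 − 2P = 3P + 15 → P* = $19, Q* = 72.
With the tax collected from buyers, demand (in seller-price terms) shifts: Qd = 110 − 2(P + 2).
Solving gives Q = 69.6 with buyers paying $20.2 and sellers receiving $18.2 (the $2 wedge).
ΔPS is the trapezoid between Q = 69.6 and Q = 72 of height $0.8: ½ · (72 + 69.6) · 0.8 = $56.64.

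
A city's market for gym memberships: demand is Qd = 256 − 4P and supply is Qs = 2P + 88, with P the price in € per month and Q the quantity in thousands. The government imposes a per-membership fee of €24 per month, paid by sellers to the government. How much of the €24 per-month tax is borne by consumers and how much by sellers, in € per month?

Without the tax, 256 − 4P = 2P + 88 gives 6P = 168, so P* = €28 and Q* = 144.
With the tax collected from sellers, supply shifts: Qs = 2(P − 24) + 88.
Solving gives Q = 112 with consumers paying €36 and sellers receiving €12 (the €24 wedge).
Burden on consumers: €8; on sellers: €16. (They sum to €24.)

Consumers bear €8 per month; sellers bear €16 per month.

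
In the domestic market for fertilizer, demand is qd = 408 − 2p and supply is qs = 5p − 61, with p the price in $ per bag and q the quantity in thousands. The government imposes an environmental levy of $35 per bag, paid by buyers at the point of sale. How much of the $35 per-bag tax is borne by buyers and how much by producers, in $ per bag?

Buyers bear $25 per bag; producers bear $10 per bag.

Without the tax, 408 − 2p = 5p − 61 gives 7p = 469, so p* = $67 and q* = 274.
With the tax collected from buyers, demand (in seller-price terms) shifts: qd = 408 − 2(p + 35).
New equilibrium: buyers pay $92, producers receive $57, q = 224. (Wedge: pb − ps = 35.)
Burden on buyers: $25; on producers: $10. (They sum to $35.)
The less price-elastic side of the market bears the larger share of a per-unit tax.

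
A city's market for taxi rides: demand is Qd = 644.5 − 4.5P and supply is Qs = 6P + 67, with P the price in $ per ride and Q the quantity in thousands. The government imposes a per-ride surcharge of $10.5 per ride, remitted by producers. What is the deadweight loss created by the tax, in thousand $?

Deadweight loss = $141.75 thousand.

Before the tax: set 644.5 − 4.5P = 6P + 67 → P* = $55, Q* = 397.
With the tax collected from producers, supply shifts: Qs = 6(P − 10.5) + 67.
Solving gives Q = 370 with buyers paying $61 and producers receiving $50.5 (the $10.5 wedge).
Quantity falls by |ΔQ| = |397 − 370| = 27.
DWL = ½ · t · |ΔQ| = ½ · 10.5 · 27 = $141.75.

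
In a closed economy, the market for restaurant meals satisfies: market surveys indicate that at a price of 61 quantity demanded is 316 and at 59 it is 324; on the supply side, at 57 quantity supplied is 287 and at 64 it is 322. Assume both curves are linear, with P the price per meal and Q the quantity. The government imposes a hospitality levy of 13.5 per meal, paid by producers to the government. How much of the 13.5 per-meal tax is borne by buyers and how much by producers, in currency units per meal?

Buyers bear 7.5 per meal; producers bear 6 per meal.

Demand slope: (324 − 316)/(59 − 61) = -4, so Qd = 560 − 4P.
Supply slope: (322 − 287)/(64 − 57) = 5, so Qs = 5P + 2.
Without the tax, 560 − 4P = 5P + 2 gives 9P = 558, so P* = 62 and Q* = 312.
With the tax collected from producers, supply shifts: Qs = 5(P − 13.5) + 2.
Solving gives Q = 282 with buyers paying 69.5 and producers receiving 56 (the 13.5 wedge).
Burden on buyers: 7.5; on producers: 6. (They sum to 13.5.)
The less price-elastic side of the market bears the larger share of a per-unit tax.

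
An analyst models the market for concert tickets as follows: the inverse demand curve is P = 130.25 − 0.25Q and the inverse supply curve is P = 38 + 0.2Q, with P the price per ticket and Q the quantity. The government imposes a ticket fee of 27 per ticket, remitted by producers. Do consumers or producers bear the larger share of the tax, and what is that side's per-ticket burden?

Rewrite in direct form: Qd = 521 − 4P and Qs = 5P − 190.
Before the tax: set 521 − 4P = 5P − 190 → P* = 79, Q* = 205.
With the tax collected from producers, supply shifts: Qs = 5(P − 27) − 190.
Solving gives Q = 145 with consumers paying 94 and producers receiving 67 (the 27 wedge).
Per-ticket burden: consumers 15, producers 12.
Consumers take the larger share because demand is less price-elastic here (demand slope 4 vs supply slope 5).
The less price-elastic side of the market bears the larger share of a per-unit tax.

Consumers bear the larger share: 15 per ticket.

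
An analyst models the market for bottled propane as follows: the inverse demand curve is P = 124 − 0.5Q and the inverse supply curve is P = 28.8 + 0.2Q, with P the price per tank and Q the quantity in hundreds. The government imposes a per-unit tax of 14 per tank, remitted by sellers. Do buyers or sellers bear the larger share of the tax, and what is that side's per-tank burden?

Inverting to Q(P) form: Qd = 248 − 2P; Qs = 5P − 144.
Without the tax, 248 − 2P = 5P − 144 gives 7P = 392, so P* = 56 and Q* = 136.
With the tax collected from sellers, supply shifts: Qs = 5(P − 14) − 144.
Solving gives Q = 116 with buyers paying 66 and sellers receiving 52 (the 14 wedge).
Per-tank burden: buyers 10, sellers 4.
Buyers take the larger share because demand is less price-elastic here (demand slope 2 vs supply slope 5).

Buyers bear the larger share: 10 per tank.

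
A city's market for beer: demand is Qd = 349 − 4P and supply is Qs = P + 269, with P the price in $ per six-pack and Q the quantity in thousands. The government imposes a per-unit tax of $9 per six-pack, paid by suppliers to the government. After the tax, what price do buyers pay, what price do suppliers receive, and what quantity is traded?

Without the tax, 349 − 4P = P + 269 gives 5P = 80, so P* = $16 and Q* = 285.
With the tax collected from suppliers, supply shifts: Qs = (P − 9) + 269.
New equilibrium: buyers pay $17.8, suppliers receive $8.8, Q = 277.8. (Wedge: Pb − Ps = 9.)
The less price-elastic side of the market bears the larger share of a per-unit tax.

Buyers pay $17.8; suppliers receive $8.8; quantity = 277.8.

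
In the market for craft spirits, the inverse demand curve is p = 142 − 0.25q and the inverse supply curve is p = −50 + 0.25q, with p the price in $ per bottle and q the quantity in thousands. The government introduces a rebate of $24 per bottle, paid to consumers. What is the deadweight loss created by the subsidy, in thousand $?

Deadweight loss = $576 thousand.

Inverting to q(p) form: qd = 568 − 4p; qs = 4p + 200.
Without the subsidy, 568 − 4p = 4p + 200 gives 8p = 368, so p* = $46 and q* = 384.
With a per-unit subsidy paid to consumers, each effectively pays p − 24, so demand becomes qd = 568 − 4(p − 24).
Solving gives q = 432 with consumers paying $34 and sellers receiving $58 (the $24 wedge).
Quantity rises by |ΔQ| = |384 − 432| = 48.
DWL = ½ · t · |ΔQ| = ½ · 24 · 48 = $576.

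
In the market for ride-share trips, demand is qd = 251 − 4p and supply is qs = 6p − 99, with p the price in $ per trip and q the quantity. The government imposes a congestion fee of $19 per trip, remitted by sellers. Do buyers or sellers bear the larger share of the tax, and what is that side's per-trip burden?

Buyers bear the larger share: $11.4 per trip.

Without the tax, 251 − 4p = 6p − 99 gives 10p = 350, so p* = $35 and q* = 111.
With the tax collected from sellers, supply shifts: qs = 6(p − 19) − 99.
New equilibrium: buyers pay $46.4, sellers receive $27.4, q = 65.4. (Wedge: pb − ps = 19.)
Per-trip burden: buyers $11.4, sellers $7.6.
Buyers take the larger share because demand is less price-elastic here (demand slope 4 vs supply slope 6).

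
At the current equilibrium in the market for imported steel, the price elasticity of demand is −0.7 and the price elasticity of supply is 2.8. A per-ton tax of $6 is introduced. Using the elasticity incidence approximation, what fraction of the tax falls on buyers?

Incidence ratio: buyers' share ≈ εs / (εs + |εd|) = 2.8 / (2.8 + 0.7) = 0.8.
Supply is the more elastic side, so buyers bear the larger share.

Buyers' share ≈ 0.8.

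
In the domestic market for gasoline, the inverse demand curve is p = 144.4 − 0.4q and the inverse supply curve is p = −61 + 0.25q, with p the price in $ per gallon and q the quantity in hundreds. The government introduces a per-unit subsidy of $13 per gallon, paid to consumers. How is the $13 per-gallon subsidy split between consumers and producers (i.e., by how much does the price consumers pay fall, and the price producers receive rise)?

Inverting to q(p) form: qd = 361 − 2.5p; qs = 4p + 244.
Before the subsidy: set 361 − 2.5p = 4p + 244 → p* = $18, q* = 316.
With a per-unit subsidy paid to consumers, each effectively pays p − 13, so demand becomes qd = 361 − 2.5(p − 13).
Solving gives q = 336 with consumers paying $10 and producers receiving $23 (the $13 wedge).
Gain to consumers: $8; to producers: $5. (They sum to $13.)

Consumers gain $8 per gallon; producers gain $5 per gallon.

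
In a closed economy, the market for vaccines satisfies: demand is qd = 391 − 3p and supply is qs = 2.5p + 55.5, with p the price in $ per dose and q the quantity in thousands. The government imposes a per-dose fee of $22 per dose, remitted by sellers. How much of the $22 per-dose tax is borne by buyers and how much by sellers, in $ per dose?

Without the tax, 391 − 3p = 2.5p + 55.5 gives 5.5p = 335.5, so p* = $61 and q* = 208.
With the tax collected from sellers, supply shifts: qs = 2.5(p − 22) + 55.5.
New equilibrium: buyers pay $71, sellers receive $49, q = 178. (Wedge: pb − ps = 22.)
Burden on buyers: $10; on sellers: $12. (They sum to $22.)
The less price-elastic side of the market bears the larger share of a per-unit tax.

Buyers bear $10 per dose; sellers bear $12 per dose.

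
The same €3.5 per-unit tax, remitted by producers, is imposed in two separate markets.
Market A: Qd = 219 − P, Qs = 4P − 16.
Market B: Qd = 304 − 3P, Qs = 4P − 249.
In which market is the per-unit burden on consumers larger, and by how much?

Market A: pre-tax P* = €47, Q* = 172; post-tax Q = 169.2; per-unit burden on consumers = €2.8.
Market B: pre-tax P* = €79, Q* = 67; post-tax Q = 61; per-unit burden on consumers = €2.
Difference: €2.8 vs €2 → market A is larger by €0.8.

Market A, by €0.8.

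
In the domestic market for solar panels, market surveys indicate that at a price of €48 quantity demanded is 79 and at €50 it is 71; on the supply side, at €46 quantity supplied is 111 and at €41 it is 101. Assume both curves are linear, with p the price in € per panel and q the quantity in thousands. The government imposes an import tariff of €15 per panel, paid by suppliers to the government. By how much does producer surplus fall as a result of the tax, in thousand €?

Producer surplus falls by €930 thousand.

Demand slope: (71 − 79)/(50 − 48) = -4, so qd = 271 − 4p.
Supply slope: (101 − 111)/(41 − 46) = 2, so qs = 2p + 19.
Without the tax, 271 − 4p = 2p + 19 gives 6p = 252, so p* = €42 and q* = 103.
With the tax collected from suppliers, supply shifts: qs = 2(p − 15) + 19.
Solving gives q = 83 with consumers paying €47 and suppliers receiving €32 (the €15 wedge).
ΔPS is the trapezoid between Q = 83 and Q = 103 of height €10: ½ · (103 + 83) · 10 = €930.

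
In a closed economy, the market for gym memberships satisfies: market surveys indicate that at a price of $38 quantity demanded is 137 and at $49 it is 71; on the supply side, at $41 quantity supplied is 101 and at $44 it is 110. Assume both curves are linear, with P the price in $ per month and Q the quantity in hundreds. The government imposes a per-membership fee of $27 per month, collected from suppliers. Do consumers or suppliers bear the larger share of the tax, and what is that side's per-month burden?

Suppliers bear the larger share: $18 per month.

Demand slope: (71 − 137)/(49 − 38) = -6, so Qd = 365 − 6P.
Supply slope: (110 − 101)/(44 − 41) = 3, so Qs = 3P − 22.
Before the tax: set 365 − 6P = 3P − 22 → P* = $43, Q* = 107.
With the tax collected from suppliers, supply shifts: Qs = 3(P − 27) − 22.
New equilibrium: consumers pay $52, suppliers receive $25, Q = 53. (Wedge: Pb − Ps = 27.)
Per-month burden: consumers $9, suppliers $18.
Suppliers take the larger share because supply is less price-elastic here (demand slope 6 vs supply slope 3).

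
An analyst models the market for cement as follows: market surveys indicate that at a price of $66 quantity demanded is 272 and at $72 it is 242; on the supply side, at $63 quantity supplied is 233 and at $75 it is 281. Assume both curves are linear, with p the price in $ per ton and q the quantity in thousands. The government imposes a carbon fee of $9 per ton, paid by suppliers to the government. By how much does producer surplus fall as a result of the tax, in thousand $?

Producer surplus falls by $1235 thousand.

Demand slope: (242 − 272)/(72 − 66) = -5, so qd = 602 − 5p.
Supply slope: (281 − 233)/(75 − 63) = 4, so qs = 4p − 19.
Without the tax, 602 − 5p = 4p − 19 gives 9p = 621, so p* = $69 and q* = 257.
With the tax collected from suppliers, supply shifts: qs = 4(p − 9) − 19.
Solving gives q = 237 with buyers paying $73 and suppliers receiving $64 (the $9 wedge).
ΔPS is the trapezoid between Q = 237 and Q = 257 of height $5: ½ · (257 + 237) · 5 = $1235.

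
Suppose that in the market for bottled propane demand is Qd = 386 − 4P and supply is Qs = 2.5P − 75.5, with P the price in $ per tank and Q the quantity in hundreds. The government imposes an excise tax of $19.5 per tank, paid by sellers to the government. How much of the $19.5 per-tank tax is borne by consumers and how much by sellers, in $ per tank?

Without the tax, 386 − 4P = 2.5P − 75.5 gives 6.5P = 461.5, so P* = $71 and Q* = 102.
With the tax collected from sellers, supply shifts: Qs = 2.5(P − 19.5) − 75.5.
New equilibrium: consumers pay $78.5, sellers receive $59, Q = 72. (Wedge: Pb − Ps = 19.5.)
Burden on consumers: $7.5; on sellers: $12. (They sum to $19.5.)
The less price-elastic side of the market bears the larger share of a per-unit tax.

Consumers bear $7.5 per tank; sellers bear $12 per tank.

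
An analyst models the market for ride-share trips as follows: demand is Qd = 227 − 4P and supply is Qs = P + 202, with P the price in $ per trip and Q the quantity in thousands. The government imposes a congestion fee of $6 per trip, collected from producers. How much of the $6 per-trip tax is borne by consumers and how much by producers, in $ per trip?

Before the tax: set 227 − 4P = P + 202 → P* = $5, Q* = 207.
With the tax collected from producers, supply shifts: Qs = (P − 6) + 202.
New equilibrium: consumers pay $6.2, producers receive $0.2, Q = 202.2. (Wedge: Pb − Ps = 6.)
Burden on consumers: $1.2; on producers: $4.8. (They sum to $6.)
The less price-elastic side of the market bears the larger share of a per-unit tax.

Consumers bear $1.2 per trip; producers bear $4.8 per trip.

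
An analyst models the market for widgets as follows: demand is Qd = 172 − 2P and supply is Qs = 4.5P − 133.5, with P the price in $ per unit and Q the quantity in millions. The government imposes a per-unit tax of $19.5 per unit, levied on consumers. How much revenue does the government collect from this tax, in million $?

Tax revenue = $994.5 million.

Without the tax, 172 − 2P = 4.5P − 133.5 gives 6.5P = 305.5, so P* = $47 and Q* = 78.
With the tax collected from consumers, demand (in seller-price terms) shifts: Qd = 172 − 2(P + 19.5).
Solving gives Q = 51 with consumers paying $60.5 and producers receiving $41 (the $19.5 wedge).
Revenue = t · Q = 19.5 · 51 = $994.5.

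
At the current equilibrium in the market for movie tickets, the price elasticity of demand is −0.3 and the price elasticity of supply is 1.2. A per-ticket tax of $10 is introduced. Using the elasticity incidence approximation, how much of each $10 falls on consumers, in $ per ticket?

Incidence ratio: consumers' share ≈ εs / (εs + |εd|) = 1.2 / (1.2 + 0.3) = 0.8.
So consumers bear ≈ 0.8 × $10 = $8; sellers bear $2.

Consumers bear ≈ $8 per ticket.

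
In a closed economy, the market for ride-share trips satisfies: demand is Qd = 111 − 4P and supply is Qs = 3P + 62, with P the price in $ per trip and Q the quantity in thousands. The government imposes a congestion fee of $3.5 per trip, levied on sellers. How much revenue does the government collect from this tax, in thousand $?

Tax revenue = $269.5 thousand.

Before the tax: set 111 − 4P = 3P + 62 → P* = $7, Q* = 83.
With the tax collected from sellers, supply shifts: Qs = 3(P − 3.5) + 62.
Solving gives Q = 77 with buyers paying $8.5 and sellers receiving $5 (the $3.5 wedge).
Revenue = t · Q = 3.5 · 77 = $269.5.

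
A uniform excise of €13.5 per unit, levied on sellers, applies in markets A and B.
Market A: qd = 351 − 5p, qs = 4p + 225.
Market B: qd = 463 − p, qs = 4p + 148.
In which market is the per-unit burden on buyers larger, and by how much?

Market A: pre-tax p* = €14, q* = 281; post-tax q = 251; per-unit burden on buyers = €6.
Market B: pre-tax p* = €63, q* = 400; post-tax q = 389.2; per-unit burden on buyers = €10.8.
Difference: €6 vs €10.8 → market B is larger by €4.8.

Market B, by €4.8.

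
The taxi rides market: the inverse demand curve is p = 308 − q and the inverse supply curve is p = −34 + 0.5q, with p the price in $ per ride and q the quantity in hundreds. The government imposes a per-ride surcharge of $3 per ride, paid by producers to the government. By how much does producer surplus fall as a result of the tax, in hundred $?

Producer surplus falls by $227 hundred.

Rewrite in direct form: qd = 308 − p and qs = 2p + 68.
Before the tax: set 308 − p = 2p + 68 → p* = $80, q* = 228.
With the tax collected from producers, supply shifts: qs = 2(p − 3) + 68.
Solving gives q = 226 with consumers paying $82 and producers receiving $79 (the $3 wedge).
ΔPS is the trapezoid between Q = 226 and Q = 228 of height $1: ½ · (228 + 226) · 1 = $227.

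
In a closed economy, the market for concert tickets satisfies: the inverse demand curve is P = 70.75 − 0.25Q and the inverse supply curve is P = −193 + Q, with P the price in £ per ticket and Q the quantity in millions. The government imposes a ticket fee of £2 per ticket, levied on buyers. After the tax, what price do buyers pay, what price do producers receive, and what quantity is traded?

Buyers pay £18.4; producers receive £16.4; quantity = 209.4.

Rewrite in direct form: Qd = 283 − 4P and Qs = P + 193.
Before the tax: set 283 − 4P = P + 193 → P* = £18, Q* = 211.
With the tax collected from buyers, demand (in seller-price terms) shifts: Qd = 283 − 4(P + 2).
Solving gives Q = 209.4 with buyers paying £18.4 and producers receiving £16.4 (the £2 wedge).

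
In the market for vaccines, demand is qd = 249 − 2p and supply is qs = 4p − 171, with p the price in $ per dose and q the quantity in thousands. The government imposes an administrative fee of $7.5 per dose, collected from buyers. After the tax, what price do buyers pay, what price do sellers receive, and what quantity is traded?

Buyers pay $75; sellers receive $67.5; quantity = 99.

Without the tax, 249 − 2p = 4p − 171 gives 6p = 420, so p* = $70 and q* = 109.
With the tax collected from buyers, demand (in seller-price terms) shifts: qd = 249 − 2(p + 7.5).
New equilibrium: buyers pay $75, sellers receive $67.5, q = 99. (Wedge: pb − ps = 7.5.)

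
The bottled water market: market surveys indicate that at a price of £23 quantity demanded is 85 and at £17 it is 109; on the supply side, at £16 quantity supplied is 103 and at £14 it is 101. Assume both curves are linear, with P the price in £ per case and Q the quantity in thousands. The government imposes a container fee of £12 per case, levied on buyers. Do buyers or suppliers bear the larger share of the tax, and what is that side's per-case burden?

Suppliers bear the larger share: £9.6 per case.

Demand slope: (109 − 85)/(17 − 23) = -4, so Qd = 177 − 4P.
Supply slope: (101 − 103)/(14 − 16) = 1, so Qs = P + 87.
Without the tax, 177 − 4P = P + 87 gives 5P = 90, so P* = £18 and Q* = 105.
With the tax collected from buyers, demand (in seller-price terms) shifts: Qd = 177 − 4(P + 12).
Solving gives Q = 95.4 with buyers paying £20.4 and suppliers receiving £8.4 (the £12 wedge).
Per-case burden: buyers £2.4, suppliers £9.6.
Suppliers take the larger share because supply is less price-elastic here (demand slope 4 vs supply slope 1).
The less price-elastic side of the market bears the larger share of a per-unit tax.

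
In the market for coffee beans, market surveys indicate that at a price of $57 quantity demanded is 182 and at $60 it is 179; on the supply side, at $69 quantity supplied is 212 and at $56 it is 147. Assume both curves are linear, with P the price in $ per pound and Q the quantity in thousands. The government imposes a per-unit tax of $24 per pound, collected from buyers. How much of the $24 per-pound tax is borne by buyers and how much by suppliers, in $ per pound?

Demand slope: (179 − 182)/(60 − 57) = -1, so Qd = 239 − P.
Supply slope: (147 − 212)/(56 − 69) = 5, so Qs = 5P − 133.
Without the tax, 239 − P = 5P − 133 gives 6P = 372, so P* = $62 and Q* = 177.
With the tax collected from buyers, demand (in seller-price terms) shifts: Qd = 239 − (P + 24).
Solving gives Q = 157 with buyers paying $82 and suppliers receiving $58 (the $24 wedge).
Burden on buyers: $20; on suppliers: $4. (They sum to $24.)
The less price-elastic side of the market bears the larger share of a per-unit tax.

Buyers bear $20 per pound; suppliers bear $4 per pound.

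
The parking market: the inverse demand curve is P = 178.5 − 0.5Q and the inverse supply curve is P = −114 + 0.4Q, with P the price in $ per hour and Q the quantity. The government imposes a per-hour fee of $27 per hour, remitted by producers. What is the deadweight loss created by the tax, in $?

Deadweight loss = $405.

Rewrite in direct form: Qd = 357 − 2P and Qs = 2.5P + 285.
Without the tax, 357 − 2P = 2.5P + 285 gives 4.5P = 72, so P* = $16 and Q* = 325.
With the tax collected from producers, supply shifts: Qs = 2.5(P − 27) + 285.
New equilibrium: buyers pay $31, producers receive $4, Q = 295. (Wedge: Pb − Ps = 27.)
Quantity falls by |ΔQ| = |325 − 295| = 30.
DWL = ½ · t · |ΔQ| = ½ · 27 · 30 = $405.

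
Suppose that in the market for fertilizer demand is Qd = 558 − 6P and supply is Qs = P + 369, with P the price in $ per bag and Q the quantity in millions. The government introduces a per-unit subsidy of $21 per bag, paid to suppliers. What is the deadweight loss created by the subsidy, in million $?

Without the subsidy, 558 − 6P = P + 369 gives 7P = 189, so P* = $27 and Q* = 396.
With a per-unit subsidy paid to suppliers, each receives P + 21 per unit sold, so supply becomes Qs = (P + 21) + 369.
New equilibrium: buyers pay $24, suppliers receive $45, Q = 414. (Wedge: Pb − Ps = −21.)
Quantity rises by |ΔQ| = |396 − 414| = 18.
DWL = ½ · t · |ΔQ| = ½ · 21 · 18 = $189.

Deadweight loss = $189 million.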